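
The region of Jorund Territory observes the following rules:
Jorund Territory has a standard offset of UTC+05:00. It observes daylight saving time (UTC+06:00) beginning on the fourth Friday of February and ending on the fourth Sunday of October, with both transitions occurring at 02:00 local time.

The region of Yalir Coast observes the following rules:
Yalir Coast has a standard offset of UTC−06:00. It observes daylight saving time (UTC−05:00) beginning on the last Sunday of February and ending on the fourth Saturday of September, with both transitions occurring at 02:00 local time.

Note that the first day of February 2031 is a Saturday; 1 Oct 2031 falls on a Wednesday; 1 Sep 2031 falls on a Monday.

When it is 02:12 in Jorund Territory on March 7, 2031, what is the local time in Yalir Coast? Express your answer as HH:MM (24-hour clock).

15:12

1 February 2031 is a Saturday, so the first Friday is February 7 and the fourth is February 28.
1 October 2031 is a Wednesday, so the first Sunday is October 5 and the fourth is October 26.
March 7, 2031 lies within the daylight-saving period (28 February – 26 October), so Jorund Territory is on daylight time, UTC+06:00.
02:12 Jorund Territory − 6h = 20:12 UTC (rolling into the previous day, 6 March 2031).
1 February 2031 is a Saturday, so Sundays fall on 2, 9, 16, 23; the last is February 23.
1 September 2031 is a Monday, so the first Saturday is September 6 and the fourth is September 27.
At the standard offset (UTC−06:00), 20:12 UTC − 6h = 14:12 Yalir Coast standard time.
The standard-time date in Yalir Coast, March 6, 2031, falls between 23 February and 27 September, so daylight saving is in effect and Yalir Coast is at UTC−05:00.
20:12 UTC − 5h = 15:12 Yalir Coast.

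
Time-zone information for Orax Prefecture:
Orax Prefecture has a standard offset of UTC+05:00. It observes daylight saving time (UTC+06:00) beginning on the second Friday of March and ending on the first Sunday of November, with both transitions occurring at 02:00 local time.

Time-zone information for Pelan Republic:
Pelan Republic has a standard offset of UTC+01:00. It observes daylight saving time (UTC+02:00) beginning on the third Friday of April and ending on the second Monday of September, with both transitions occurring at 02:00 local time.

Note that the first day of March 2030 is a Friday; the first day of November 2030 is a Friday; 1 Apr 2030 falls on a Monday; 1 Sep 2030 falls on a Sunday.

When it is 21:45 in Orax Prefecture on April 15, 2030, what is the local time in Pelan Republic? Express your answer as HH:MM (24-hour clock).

16:45

1 March 2030 is a Friday, so the first Friday is March 1 and the second is March 8.
1 November 2030 is a Friday, so the first Sunday is November 3.
April 15, 2030 falls between 8 March and 3 November, so daylight saving is in effect and Orax Prefecture is at UTC+06:00.
21:45 Orax Prefecture − 6h = 15:45 UTC.
1 April 2030 is a Monday, so the first Friday is April 5 and the third is April 19.
1 September 2030 is a Sunday, so the first Monday is September 2 and the second is September 9.
At the standard offset (UTC+01:00), 15:45 UTC + 1h = 16:45 Pelan Republic standard time.
The standard-time date in Pelan Republic, April 15, 2030, does not fall between 19 April and 9 September, so daylight saving is not in effect and Pelan Republic is at UTC+01:00.
15:45 UTC + 1h = 16:45 Pelan Republic.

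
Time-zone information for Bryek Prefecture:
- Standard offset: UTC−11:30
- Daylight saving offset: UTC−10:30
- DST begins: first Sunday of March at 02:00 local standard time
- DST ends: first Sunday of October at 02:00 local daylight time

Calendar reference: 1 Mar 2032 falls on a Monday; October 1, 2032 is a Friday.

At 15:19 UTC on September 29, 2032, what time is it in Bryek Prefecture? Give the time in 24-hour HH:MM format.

1 March 2032 is a Monday, so the first Sunday is March 7.
1 October 2032 is a Friday, so the first Sunday is October 3.
At the standard offset (UTC−11:30), 15:19 UTC − 11h30m = 03:49 Bryek Prefecture standard time.
The standard-time date in Bryek Prefecture, September 29, 2032, falls between 7 March and 3 October, so daylight saving is in effect and Bryek Prefecture is at UTC−10:30.
15:19 UTC − 10h30m = 04:49 local.

04:49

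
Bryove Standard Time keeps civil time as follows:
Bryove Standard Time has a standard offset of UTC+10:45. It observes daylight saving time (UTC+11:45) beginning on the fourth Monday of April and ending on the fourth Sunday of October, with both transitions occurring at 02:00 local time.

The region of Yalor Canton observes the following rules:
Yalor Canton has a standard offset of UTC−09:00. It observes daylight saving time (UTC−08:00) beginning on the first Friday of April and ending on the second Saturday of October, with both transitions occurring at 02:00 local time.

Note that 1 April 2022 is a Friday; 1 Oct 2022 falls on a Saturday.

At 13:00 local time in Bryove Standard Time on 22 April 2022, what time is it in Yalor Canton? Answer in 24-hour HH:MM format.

18:15

1 April 2022 is a Friday, so the first Monday is April 4 and the fourth is April 25.
1 October 2022 is a Saturday, so the first Sunday is October 2 and the fourth is October 23.
22 April 2022 does not fall between 25 April and 23 October, so daylight saving is not in effect and Bryove Standard Time is at UTC+10:45.
13:00 Bryove Standard Time − 10h45m = 02:15 UTC.
1 April 2022 is a Friday, so the first Friday is April 1.
1 October 2022 is a Saturday, so the first Saturday is October 1 and the second is October 8.
At the standard offset (UTC−09:00), 02:15 UTC − 9h = 17:15 Yalor Canton standard time (rolling into the previous day, 21 April 2022).
The standard-time date in Yalor Canton, 21 April 2022, lies within the daylight-saving period (1 April – 8 October), so Yalor Canton is on daylight time, UTC−08:00.
02:15 UTC − 8h = 18:15 Yalor Canton (rolling into the previous day, 21 April 2022).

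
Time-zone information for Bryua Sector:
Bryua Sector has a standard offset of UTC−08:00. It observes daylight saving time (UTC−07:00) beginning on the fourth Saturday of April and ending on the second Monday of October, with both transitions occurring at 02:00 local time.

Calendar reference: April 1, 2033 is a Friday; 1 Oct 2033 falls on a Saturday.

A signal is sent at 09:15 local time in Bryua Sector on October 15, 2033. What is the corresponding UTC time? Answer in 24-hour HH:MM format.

1 April 2033 is a Friday, so the first Saturday is April 2 and the fourth is April 23.
1 October 2033 is a Saturday, so the first Monday is October 3 and the second is October 10.
Daylight saving runs 23 April – 10 October; October 15, 2033 is outside that window, so Bryua Sector is on standard time at UTC−08:00.
09:15 local + 8h = 17:15 UTC.

17:15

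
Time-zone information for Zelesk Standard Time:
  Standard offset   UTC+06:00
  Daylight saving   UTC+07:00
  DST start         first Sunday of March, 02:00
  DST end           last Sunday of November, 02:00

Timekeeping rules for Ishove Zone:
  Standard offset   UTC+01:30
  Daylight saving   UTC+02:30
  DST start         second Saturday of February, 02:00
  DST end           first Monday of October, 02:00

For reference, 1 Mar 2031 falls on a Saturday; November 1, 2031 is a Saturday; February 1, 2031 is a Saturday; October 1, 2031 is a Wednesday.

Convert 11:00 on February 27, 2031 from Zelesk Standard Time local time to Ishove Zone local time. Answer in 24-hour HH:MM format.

07:30

1 March 2031 is a Saturday, so the first Sunday is March 2.
1 November 2031 is a Saturday, so Sundays fall on 2, 9, 16, 23, 30; the last is November 30.
February 27, 2031 does not fall between 2 March and 30 November, so daylight saving is not in effect and Zelesk Standard Time is at UTC+06:00.
11:00 Zelesk Standard Time − 6h = 05:00 UTC.
1 February 2031 is a Saturday, so the first Saturday is February 1 and the second is February 8.
1 October 2031 is a Wednesday, so the first Monday is October 6.
At the standard offset (UTC+01:30), 05:00 UTC + 1h30m = 06:30 Ishove Zone standard time.
The standard-time date in Ishove Zone, February 27, 2031, lies within the daylight-saving period (8 February – 6 October), so Ishove Zone is on daylight time, UTC+02:30.
05:00 UTC + 2h30m = 07:30 Ishove Zone.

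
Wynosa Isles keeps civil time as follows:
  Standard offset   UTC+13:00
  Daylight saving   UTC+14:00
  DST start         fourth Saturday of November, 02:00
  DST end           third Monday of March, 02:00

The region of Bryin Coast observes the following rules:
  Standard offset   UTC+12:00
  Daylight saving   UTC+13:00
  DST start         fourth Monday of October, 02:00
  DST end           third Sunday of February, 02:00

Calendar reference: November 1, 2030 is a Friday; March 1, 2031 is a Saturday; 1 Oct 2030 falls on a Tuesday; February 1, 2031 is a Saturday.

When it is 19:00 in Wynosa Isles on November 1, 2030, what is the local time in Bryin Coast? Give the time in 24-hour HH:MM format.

1 November 2030 is a Friday, so the first Saturday is November 2 and the fourth is November 23.
1 March 2031 is a Saturday, so the first Monday is March 3 and the third is March 17.
Daylight saving runs 23 November 2030 – 17 March 2031; November 1, 2030 is outside that window, so Wynosa Isles is on standard time at UTC+13:00.
19:00 Wynosa Isles − 13h = 06:00 UTC.
1 October 2030 is a Tuesday, so the first Monday is October 7 and the fourth is October 28.
1 February 2031 is a Saturday, so the first Sunday is February 2 and the third is February 16.
At the standard offset (UTC+12:00), 06:00 UTC + 12h = 18:00 Bryin Coast standard time.
Daylight saving runs 28 October 2030 – 16 February 2031; the standard-time date in Bryin Coast, November 1, 2030, is inside that window, so Bryin Coast is at UTC+13:00.
06:00 UTC + 13h = 19:00 Bryin Coast.

19:00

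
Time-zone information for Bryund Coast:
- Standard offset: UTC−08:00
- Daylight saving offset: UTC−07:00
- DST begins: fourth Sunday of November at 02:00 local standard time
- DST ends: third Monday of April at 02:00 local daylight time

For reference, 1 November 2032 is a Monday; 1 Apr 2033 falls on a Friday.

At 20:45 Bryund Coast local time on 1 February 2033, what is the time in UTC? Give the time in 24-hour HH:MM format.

03:45

1 November 2032 is a Monday, so the first Sunday is November 7 and the fourth is November 28.
1 April 2033 is a Friday, so the first Monday is April 4 and the third is April 18.
1 February 2033 lies within the daylight-saving period (28 November 2032 – 18 April 2033), so Bryund Coast is on daylight time, UTC−07:00.
20:45 local + 7h = 03:45 UTC (rolling into the next day, 2 February 2033).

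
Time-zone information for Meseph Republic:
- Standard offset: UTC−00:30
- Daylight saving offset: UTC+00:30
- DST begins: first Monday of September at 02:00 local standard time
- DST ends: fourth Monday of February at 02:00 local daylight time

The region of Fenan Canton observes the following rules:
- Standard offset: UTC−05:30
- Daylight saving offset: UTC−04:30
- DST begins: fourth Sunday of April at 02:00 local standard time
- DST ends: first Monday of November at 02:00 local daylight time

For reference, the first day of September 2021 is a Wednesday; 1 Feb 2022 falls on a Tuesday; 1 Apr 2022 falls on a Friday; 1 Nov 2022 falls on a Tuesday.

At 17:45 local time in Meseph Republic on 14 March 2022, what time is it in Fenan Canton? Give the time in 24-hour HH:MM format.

1 September 2021 is a Wednesday, so the first Monday is September 6.
1 February 2022 is a Tuesday, so the first Monday is February 7 and the fourth is February 28.
Daylight saving runs 6 September 2021 – 28 February 2022; 14 March 2022 is outside that window, so Meseph Republic is on standard time at UTC−00:30.
17:45 Meseph Republic + 0h30m = 18:15 UTC.
1 April 2022 is a Friday, so the first Sunday is April 3 and the fourth is April 24.
1 November 2022 is a Tuesday, so the first Monday is November 7.
At the standard offset (UTC−05:30), 18:15 UTC − 5h30m = 12:45 Fenan Canton standard time.
The standard-time date in Fenan Canton, 14 March 2022, does not fall between 24 April and 7 November, so daylight saving is not in effect and Fenan Canton is at UTC−05:30.
18:15 UTC − 5h30m = 12:45 Fenan Canton.

12:45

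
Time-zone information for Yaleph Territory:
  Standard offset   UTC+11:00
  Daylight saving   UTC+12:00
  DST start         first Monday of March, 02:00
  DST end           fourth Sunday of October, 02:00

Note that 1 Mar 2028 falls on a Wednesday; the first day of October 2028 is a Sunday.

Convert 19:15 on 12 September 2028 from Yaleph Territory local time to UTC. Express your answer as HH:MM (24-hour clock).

1 March 2028 is a Wednesday, so the first Monday is March 6.
1 October 2028 is a Sunday, so the first Sunday is October 1 and the fourth is October 22.
12 September 2028 lies within the daylight-saving period (6 March – 22 October), so Yaleph Territory is on daylight time, UTC+12:00.
19:15 local − 12h = 07:15 UTC.

07:15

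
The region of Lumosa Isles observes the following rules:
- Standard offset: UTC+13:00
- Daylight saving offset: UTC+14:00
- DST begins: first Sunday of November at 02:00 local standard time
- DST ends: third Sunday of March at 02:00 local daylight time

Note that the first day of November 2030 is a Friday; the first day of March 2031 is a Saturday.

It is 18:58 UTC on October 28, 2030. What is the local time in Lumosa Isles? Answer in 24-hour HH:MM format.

1 November 2030 is a Friday, so the first Sunday is November 3.
1 March 2031 is a Saturday, so the first Sunday is March 2 and the third is March 16.
At the standard offset (UTC+13:00), 18:58 UTC + 13h = 07:58 Lumosa Isles standard time (rolling into the next day, 29 October 2030).
Daylight saving runs 3 November 2030 – 16 March 2031; the standard-time date in Lumosa Isles, October 29, 2030, is outside that window, so Lumosa Isles is on standard time at UTC+13:00.
18:58 UTC + 13h = 07:58 local (rolling into the next day, 29 October 2030).

07:58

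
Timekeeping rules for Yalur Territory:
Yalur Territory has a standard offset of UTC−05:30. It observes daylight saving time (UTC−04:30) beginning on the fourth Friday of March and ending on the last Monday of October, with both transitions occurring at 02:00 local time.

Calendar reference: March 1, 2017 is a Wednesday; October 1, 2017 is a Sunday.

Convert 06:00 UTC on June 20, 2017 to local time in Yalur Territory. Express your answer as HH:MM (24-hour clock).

1 March 2017 is a Wednesday, so the first Friday is March 3 and the fourth is March 24.
1 October 2017 is a Sunday, so Mondays fall on 2, 9, 16, 23, 30; the last is October 30.
At the standard offset (UTC−05:30), 06:00 UTC − 5h30m = 00:30 Yalur Territory standard time.
The standard-time date in Yalur Territory, June 20, 2017, lies within the daylight-saving period (24 March – 30 October), so Yalur Territory is on daylight time, UTC−04:30.
06:00 UTC − 4h30m = 01:30 local.

01:30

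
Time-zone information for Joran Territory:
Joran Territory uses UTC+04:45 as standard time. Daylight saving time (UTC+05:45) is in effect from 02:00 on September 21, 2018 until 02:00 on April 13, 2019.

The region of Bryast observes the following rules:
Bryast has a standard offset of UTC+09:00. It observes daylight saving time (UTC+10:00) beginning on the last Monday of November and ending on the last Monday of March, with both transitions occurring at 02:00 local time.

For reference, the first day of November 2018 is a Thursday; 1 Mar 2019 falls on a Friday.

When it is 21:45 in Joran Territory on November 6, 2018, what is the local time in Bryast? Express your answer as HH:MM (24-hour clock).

01:00

November 6, 2018 falls between 21 September 2018 and 13 April 2019, so daylight saving is in effect and Joran Territory is at UTC+05:45.
21:45 Joran Territory − 5h45m = 16:00 UTC.
1 November 2018 is a Thursday, so Mondays fall on 5, 12, 19, 26; the last is November 26.
1 March 2019 is a Friday, so Mondays fall on 4, 11, 18, 25; the last is March 25.
At the standard offset (UTC+09:00), 16:00 UTC + 9h = 01:00 Bryast standard time (rolling into the next day, 7 November 2018).
Daylight saving runs 26 November 2018 – 25 March 2019; the standard-time date in Bryast, November 7, 2018, is outside that window, so Bryast is on standard time at UTC+09:00.
16:00 UTC + 9h = 01:00 Bryast (rolling into the next day, 7 November 2018).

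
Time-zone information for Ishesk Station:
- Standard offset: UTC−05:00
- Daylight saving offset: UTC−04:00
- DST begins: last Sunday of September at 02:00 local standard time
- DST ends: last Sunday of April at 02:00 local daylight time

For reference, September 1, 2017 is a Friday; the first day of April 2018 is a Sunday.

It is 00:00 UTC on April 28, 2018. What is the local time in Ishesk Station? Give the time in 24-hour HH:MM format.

20:00

1 September 2017 is a Friday, so Sundays fall on 3, 10, 17, 24; the last is September 24.
1 April 2018 is a Sunday, so Sundays fall on 1, 8, 15, 22, 29; the last is April 29.
At the standard offset (UTC−05:00), 00:00 UTC − 5h = 19:00 Ishesk Station standard time (rolling into the previous day, 27 April 2018).
The standard-time date in Ishesk Station, April 27, 2018, lies within the daylight-saving period (24 September 2017 – 29 April 2018), so Ishesk Station is on daylight time, UTC−04:00.
00:00 UTC − 4h = 20:00 local (rolling into the previous day, 27 April 2018).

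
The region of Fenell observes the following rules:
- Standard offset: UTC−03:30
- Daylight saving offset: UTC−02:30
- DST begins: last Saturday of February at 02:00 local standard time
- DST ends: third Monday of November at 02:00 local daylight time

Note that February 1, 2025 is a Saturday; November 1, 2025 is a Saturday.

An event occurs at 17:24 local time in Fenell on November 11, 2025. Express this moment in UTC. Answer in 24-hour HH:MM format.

19:54

1 February 2025 is a Saturday, so Saturdays fall on 1, 8, 15, 22; the last is February 22.
1 November 2025 is a Saturday, so the first Monday is November 3 and the third is November 17.
November 11, 2025 lies within the daylight-saving period (22 February – 17 November), so Fenell is on daylight time, UTC−02:30.
17:24 local + 2h30m = 19:54 UTC.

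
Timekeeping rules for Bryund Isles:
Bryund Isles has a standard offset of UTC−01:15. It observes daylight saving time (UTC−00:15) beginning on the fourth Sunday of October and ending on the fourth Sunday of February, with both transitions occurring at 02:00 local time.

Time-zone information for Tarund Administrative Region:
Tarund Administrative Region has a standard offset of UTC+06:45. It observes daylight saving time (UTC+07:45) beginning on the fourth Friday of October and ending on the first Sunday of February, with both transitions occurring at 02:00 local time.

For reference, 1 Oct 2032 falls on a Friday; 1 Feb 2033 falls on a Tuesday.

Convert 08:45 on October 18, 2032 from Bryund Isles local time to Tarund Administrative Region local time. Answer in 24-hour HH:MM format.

16:45

1 October 2032 is a Friday, so the first Sunday is October 3 and the fourth is October 24.
1 February 2033 is a Tuesday, so the first Sunday is February 6 and the fourth is February 27.
Daylight saving runs 24 October 2032 – 27 February 2033; October 18, 2032 is outside that window, so Bryund Isles is on standard time at UTC−01:15.
08:45 Bryund Isles + 1h15m = 10:00 UTC.
1 October 2032 is a Friday, so the first Friday is October 1 and the fourth is October 22.
1 February 2033 is a Tuesday, so the first Sunday is February 6.
At the standard offset (UTC+06:45), 10:00 UTC + 6h45m = 16:45 Tarund Administrative Region standard time.
The standard-time date in Tarund Administrative Region, October 18, 2032, is outside the daylight-saving period (22 October 2032 – 6 February 2033), so Tarund Administrative Region is on standard time, UTC+06:45.
10:00 UTC + 6h45m = 16:45 Tarund Administrative Region.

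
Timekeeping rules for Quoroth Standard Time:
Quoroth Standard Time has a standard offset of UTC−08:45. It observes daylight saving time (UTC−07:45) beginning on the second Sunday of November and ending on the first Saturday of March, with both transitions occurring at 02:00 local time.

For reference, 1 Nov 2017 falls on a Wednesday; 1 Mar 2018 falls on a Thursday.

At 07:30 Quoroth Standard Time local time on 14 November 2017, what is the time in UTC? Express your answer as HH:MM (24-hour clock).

15:15

1 November 2017 is a Wednesday, so the first Sunday is November 5 and the second is November 12.
1 March 2018 is a Thursday, so the first Saturday is March 3.
14 November 2017 lies within the daylight-saving period (12 November 2017 – 3 March 2018), so Quoroth Standard Time is on daylight time, UTC−07:45.
07:30 local + 7h45m = 15:15 UTC.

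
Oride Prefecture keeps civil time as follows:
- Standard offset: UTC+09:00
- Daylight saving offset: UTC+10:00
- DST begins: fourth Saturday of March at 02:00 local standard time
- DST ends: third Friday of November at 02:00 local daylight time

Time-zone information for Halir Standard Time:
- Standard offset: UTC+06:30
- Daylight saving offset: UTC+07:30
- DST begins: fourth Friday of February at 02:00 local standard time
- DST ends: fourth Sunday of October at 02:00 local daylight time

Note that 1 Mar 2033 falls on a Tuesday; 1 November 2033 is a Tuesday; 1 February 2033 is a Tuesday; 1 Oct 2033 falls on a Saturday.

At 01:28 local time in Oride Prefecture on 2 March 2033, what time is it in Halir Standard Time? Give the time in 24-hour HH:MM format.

23:58

1 March 2033 is a Tuesday, so the first Saturday is March 5 and the fourth is March 26.
1 November 2033 is a Tuesday, so the first Friday is November 4 and the third is November 18.
Daylight saving runs 26 March – 18 November; 2 March 2033 is outside that window, so Oride Prefecture is on standard time at UTC+09:00.
01:28 Oride Prefecture − 9h = 16:28 UTC (rolling into the previous day, 1 March 2033).
1 February 2033 is a Tuesday, so the first Friday is February 4 and the fourth is February 25.
1 October 2033 is a Saturday, so the first Sunday is October 2 and the fourth is October 23.
At the standard offset (UTC+06:30), 16:28 UTC + 6h30m = 22:58 Halir Standard Time standard time.
The standard-time date in Halir Standard Time, 1 March 2033, falls between 25 February and 23 October, so daylight saving is in effect and Halir Standard Time is at UTC+07:30.
16:28 UTC + 7h30m = 23:58 Halir Standard Time.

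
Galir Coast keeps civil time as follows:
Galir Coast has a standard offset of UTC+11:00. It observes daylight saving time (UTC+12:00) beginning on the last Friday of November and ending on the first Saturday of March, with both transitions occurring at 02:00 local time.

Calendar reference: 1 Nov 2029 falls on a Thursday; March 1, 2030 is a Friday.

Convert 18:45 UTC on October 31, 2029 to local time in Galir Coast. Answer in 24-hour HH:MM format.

05:45

1 November 2029 is a Thursday, so Fridays fall on 2, 9, 16, 23, 30; the last is November 30.
1 March 2030 is a Friday, so the first Saturday is March 2.
At the standard offset (UTC+11:00), 18:45 UTC + 11h = 05:45 Galir Coast standard time (rolling into the next day, 1 November 2029).
Daylight saving runs 30 November 2029 – 2 March 2030; the standard-time date in Galir Coast, November 1, 2029, is outside that window, so Galir Coast is on standard time at UTC+11:00.
18:45 UTC + 11h = 05:45 local (rolling into the next day, 1 November 2029).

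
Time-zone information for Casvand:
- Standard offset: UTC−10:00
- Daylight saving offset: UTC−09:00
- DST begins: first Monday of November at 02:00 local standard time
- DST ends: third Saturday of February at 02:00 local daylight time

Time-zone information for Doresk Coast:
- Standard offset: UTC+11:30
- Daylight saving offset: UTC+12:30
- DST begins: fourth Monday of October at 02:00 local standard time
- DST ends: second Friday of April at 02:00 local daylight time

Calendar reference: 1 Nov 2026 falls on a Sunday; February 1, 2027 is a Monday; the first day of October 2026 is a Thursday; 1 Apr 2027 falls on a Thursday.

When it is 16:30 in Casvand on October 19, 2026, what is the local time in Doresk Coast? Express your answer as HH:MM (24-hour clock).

1 November 2026 is a Sunday, so the first Monday is November 2.
1 February 2027 is a Monday, so the first Saturday is February 6 and the third is February 20.
Daylight saving runs 2 November 2026 – 20 February 2027; October 19, 2026 is outside that window, so Casvand is on standard time at UTC−10:00.
16:30 Casvand + 10h = 02:30 UTC (rolling into the next day, 20 October 2026).
1 October 2026 is a Thursday, so the first Monday is October 5 and the fourth is October 26.
1 April 2027 is a Thursday, so the first Friday is April 2 and the second is April 9.
At the standard offset (UTC+11:30), 02:30 UTC + 11h30m = 14:00 Doresk Coast standard time.
The standard-time date in Doresk Coast, October 20, 2026, is outside the daylight-saving period (26 October 2026 – 9 April 2027), so Doresk Coast is on standard time, UTC+11:30.
02:30 UTC + 11h30m = 14:00 Doresk Coast.

14:00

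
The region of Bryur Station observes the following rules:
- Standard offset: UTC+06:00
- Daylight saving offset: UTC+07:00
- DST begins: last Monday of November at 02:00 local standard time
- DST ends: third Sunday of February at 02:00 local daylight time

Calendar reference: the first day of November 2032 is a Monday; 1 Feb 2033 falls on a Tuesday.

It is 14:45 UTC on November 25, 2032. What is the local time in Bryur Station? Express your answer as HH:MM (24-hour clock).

20:45

1 November 2032 is a Monday, so Mondays fall on 1, 8, 15, 22, 29; the last is November 29.
1 February 2033 is a Tuesday, so the first Sunday is February 6 and the third is February 20.
At the standard offset (UTC+06:00), 14:45 UTC + 6h = 20:45 Bryur Station standard time.
The standard-time date in Bryur Station, November 25, 2032, is outside the daylight-saving period (29 November 2032 – 20 February 2033), so Bryur Station is on standard time, UTC+06:00.
14:45 UTC + 6h = 20:45 local.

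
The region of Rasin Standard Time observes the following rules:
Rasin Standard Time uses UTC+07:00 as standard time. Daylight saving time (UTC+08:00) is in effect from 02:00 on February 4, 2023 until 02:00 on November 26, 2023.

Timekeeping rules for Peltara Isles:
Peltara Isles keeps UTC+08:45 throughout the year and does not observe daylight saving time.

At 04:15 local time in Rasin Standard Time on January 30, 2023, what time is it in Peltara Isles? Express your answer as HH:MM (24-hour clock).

January 30, 2023 does not fall between 4 February and 26 November, so daylight saving is not in effect and Rasin Standard Time is at UTC+07:00.
04:15 Rasin Standard Time − 7h = 21:15 UTC (rolling into the previous day, 29 January 2023).
Peltara Isles has no daylight saving, so its offset is UTC+08:45 year-round.
21:15 UTC + 8h45m = 06:00 Peltara Isles (rolling into the next day, 30 January 2023).

06:00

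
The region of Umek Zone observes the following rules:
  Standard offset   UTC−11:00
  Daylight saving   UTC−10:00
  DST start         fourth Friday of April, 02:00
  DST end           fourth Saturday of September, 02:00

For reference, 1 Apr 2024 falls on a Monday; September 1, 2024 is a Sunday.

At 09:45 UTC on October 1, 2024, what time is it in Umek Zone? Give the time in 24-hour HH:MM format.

22:45

1 April 2024 is a Monday, so the first Friday is April 5 and the fourth is April 26.
1 September 2024 is a Sunday, so the first Saturday is September 7 and the fourth is September 28.
At the standard offset (UTC−11:00), 09:45 UTC − 11h = 22:45 Umek Zone standard time (rolling into the previous day, 30 September 2024).
The standard-time date in Umek Zone, September 30, 2024, does not fall between 26 April and 28 September, so daylight saving is not in effect and Umek Zone is at UTC−11:00.
09:45 UTC − 11h = 22:45 local (rolling into the previous day, 30 September 2024).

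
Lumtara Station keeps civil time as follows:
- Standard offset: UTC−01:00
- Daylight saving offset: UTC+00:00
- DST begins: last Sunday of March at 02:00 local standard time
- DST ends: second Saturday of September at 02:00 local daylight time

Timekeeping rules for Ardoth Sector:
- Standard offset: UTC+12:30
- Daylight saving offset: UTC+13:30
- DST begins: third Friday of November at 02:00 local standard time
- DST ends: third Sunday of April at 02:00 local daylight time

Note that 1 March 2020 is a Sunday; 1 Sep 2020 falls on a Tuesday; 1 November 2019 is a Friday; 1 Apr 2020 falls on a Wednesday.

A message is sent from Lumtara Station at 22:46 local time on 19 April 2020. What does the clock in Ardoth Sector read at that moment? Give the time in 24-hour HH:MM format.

11:16

1 March 2020 is a Sunday, so Sundays fall on 1, 8, 15, 22, 29; the last is March 29.
1 September 2020 is a Tuesday, so the first Saturday is September 5 and the second is September 12.
Daylight saving runs 29 March – 12 September; 19 April 2020 is inside that window, so Lumtara Station is at UTC+00:00.
22:46 Lumtara Station − 0h = 22:46 UTC.
1 November 2019 is a Friday, so the first Friday is November 1 and the third is November 15.
1 April 2020 is a Wednesday, so the first Sunday is April 5 and the third is April 19.
At the standard offset (UTC+12:30), 22:46 UTC + 12h30m = 11:16 Ardoth Sector standard time (rolling into the next day, 20 April 2020).
Daylight saving runs 15 November 2019 – 19 April 2020; the standard-time date in Ardoth Sector, 20 April 2020, is outside that window, so Ardoth Sector is on standard time at UTC+12:30.
22:46 UTC + 12h30m = 11:16 Ardoth Sector (rolling into the next day, 20 April 2020).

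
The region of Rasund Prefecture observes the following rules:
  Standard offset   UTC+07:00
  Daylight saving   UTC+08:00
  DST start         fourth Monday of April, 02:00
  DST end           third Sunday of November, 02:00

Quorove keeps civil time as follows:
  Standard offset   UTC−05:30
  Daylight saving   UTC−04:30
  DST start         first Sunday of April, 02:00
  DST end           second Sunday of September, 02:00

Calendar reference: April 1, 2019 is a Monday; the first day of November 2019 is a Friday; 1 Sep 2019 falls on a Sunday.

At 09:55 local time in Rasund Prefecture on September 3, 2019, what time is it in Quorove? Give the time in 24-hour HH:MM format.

1 April 2019 is a Monday, so the first Monday is April 1 and the fourth is April 22.
1 November 2019 is a Friday, so the first Sunday is November 3 and the third is November 17.
September 3, 2019 lies within the daylight-saving period (22 April – 17 November), so Rasund Prefecture is on daylight time, UTC+08:00.
09:55 Rasund Prefecture − 8h = 01:55 UTC.
1 April 2019 is a Monday, so the first Sunday is April 7.
1 September 2019 is a Sunday, so the first Sunday is September 1 and the second is September 8.
At the standard offset (UTC−05:30), 01:55 UTC − 5h30m = 20:25 Quorove standard time (rolling into the previous day, 2 September 2019).
The standard-time date in Quorove, September 2, 2019, lies within the daylight-saving period (7 April – 8 September), so Quorove is on daylight time, UTC−04:30.
01:55 UTC − 4h30m = 21:25 Quorove (rolling into the previous day, 2 September 2019).

21:25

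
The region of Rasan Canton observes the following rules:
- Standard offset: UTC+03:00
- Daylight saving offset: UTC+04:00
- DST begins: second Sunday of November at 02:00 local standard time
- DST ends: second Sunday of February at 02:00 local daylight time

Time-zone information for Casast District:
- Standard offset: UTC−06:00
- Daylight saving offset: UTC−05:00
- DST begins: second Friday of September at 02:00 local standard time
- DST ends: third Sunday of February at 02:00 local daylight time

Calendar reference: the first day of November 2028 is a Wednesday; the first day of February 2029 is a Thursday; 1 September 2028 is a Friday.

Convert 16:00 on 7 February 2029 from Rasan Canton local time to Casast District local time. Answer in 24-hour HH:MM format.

1 November 2028 is a Wednesday, so the first Sunday is November 5 and the second is November 12.
1 February 2029 is a Thursday, so the first Sunday is February 4 and the second is February 11.
Daylight saving runs 12 November 2028 – 11 February 2029; 7 February 2029 is inside that window, so Rasan Canton is at UTC+04:00.
16:00 Rasan Canton − 4h = 12:00 UTC.
1 September 2028 is a Friday, so the first Friday is September 1 and the second is September 8.
1 February 2029 is a Thursday, so the first Sunday is February 4 and the third is February 18.
At the standard offset (UTC−06:00), 12:00 UTC − 6h = 06:00 Casast District standard time.
The standard-time date in Casast District, 7 February 2029, lies within the daylight-saving period (8 September 2028 – 18 February 2029), so Casast District is on daylight time, UTC−05:00.
12:00 UTC − 5h = 07:00 Casast District.

07:00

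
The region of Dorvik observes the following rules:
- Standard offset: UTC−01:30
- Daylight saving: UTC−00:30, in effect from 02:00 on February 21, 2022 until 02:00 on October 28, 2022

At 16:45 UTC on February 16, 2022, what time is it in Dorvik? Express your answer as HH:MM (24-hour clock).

15:15

At the standard offset (UTC−01:30), 16:45 UTC − 1h30m = 15:15 Dorvik standard time.
The standard-time date in Dorvik, February 16, 2022, does not fall between 21 February and 28 October, so daylight saving is not in effect and Dorvik is at UTC−01:30.
16:45 UTC − 1h30m = 15:15 local.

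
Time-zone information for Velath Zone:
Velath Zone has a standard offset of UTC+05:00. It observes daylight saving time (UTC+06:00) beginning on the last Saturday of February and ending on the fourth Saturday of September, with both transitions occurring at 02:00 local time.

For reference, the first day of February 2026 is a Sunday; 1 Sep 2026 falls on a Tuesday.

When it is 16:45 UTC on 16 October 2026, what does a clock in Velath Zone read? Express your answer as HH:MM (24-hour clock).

1 February 2026 is a Sunday, so Saturdays fall on 7, 14, 21, 28; the last is February 28.
1 September 2026 is a Tuesday, so the first Saturday is September 5 and the fourth is September 26.
At the standard offset (UTC+05:00), 16:45 UTC + 5h = 21:45 Velath Zone standard time.
The standard-time date in Velath Zone, 16 October 2026, is outside the daylight-saving period (28 February – 26 September), so Velath Zone is on standard time, UTC+05:00.
16:45 UTC + 5h = 21:45 local.

21:45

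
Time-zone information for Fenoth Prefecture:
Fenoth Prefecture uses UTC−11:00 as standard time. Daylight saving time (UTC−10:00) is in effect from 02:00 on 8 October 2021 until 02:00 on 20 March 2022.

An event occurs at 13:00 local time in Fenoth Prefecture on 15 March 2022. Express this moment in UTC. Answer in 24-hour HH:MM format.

Daylight saving runs 8 October 2021 – 20 March 2022; 15 March 2022 is inside that window, so Fenoth Prefecture is at UTC−10:00.
13:00 local + 10h = 23:00 UTC.

23:00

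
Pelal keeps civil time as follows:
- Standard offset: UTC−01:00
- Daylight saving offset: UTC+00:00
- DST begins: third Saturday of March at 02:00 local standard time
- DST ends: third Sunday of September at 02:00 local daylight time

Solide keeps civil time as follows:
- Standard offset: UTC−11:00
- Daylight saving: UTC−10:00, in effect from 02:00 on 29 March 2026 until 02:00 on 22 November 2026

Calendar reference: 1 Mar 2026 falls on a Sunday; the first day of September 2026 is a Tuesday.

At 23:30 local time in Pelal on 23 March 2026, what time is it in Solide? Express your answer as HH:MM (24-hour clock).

1 March 2026 is a Sunday, so the first Saturday is March 7 and the third is March 21.
1 September 2026 is a Tuesday, so the first Sunday is September 6 and the third is September 20.
23 March 2026 falls between 21 March and 20 September, so daylight saving is in effect and Pelal is at UTC+00:00.
23:30 Pelal − 0h = 23:30 UTC.
At the standard offset (UTC−11:00), 23:30 UTC − 11h = 12:30 Solide standard time.
Daylight saving runs 29 March – 22 November; the standard-time date in Solide, 23 March 2026, is outside that window, so Solide is on standard time at UTC−11:00.
23:30 UTC − 11h = 12:30 Solide.

12:30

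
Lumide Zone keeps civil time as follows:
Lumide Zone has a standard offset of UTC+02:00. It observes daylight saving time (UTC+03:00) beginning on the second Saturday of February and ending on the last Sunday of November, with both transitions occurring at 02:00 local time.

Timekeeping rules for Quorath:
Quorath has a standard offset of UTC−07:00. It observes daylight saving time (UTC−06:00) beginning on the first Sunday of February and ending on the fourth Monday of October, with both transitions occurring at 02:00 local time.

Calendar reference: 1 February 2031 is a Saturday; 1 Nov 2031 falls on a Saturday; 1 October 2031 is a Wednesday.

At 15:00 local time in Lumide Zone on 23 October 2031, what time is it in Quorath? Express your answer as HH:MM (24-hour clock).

06:00

1 February 2031 is a Saturday, so the first Saturday is February 1 and the second is February 8.
1 November 2031 is a Saturday, so Sundays fall on 2, 9, 16, 23, 30; the last is November 30.
Daylight saving runs 8 February – 30 November; 23 October 2031 is inside that window, so Lumide Zone is at UTC+03:00.
15:00 Lumide Zone − 3h = 12:00 UTC.
1 February 2031 is a Saturday, so the first Sunday is February 2.
1 October 2031 is a Wednesday, so the first Monday is October 6 and the fourth is October 27.
At the standard offset (UTC−07:00), 12:00 UTC − 7h = 05:00 Quorath standard time.
The standard-time date in Quorath, 23 October 2031, falls between 2 February and 27 October, so daylight saving is in effect and Quorath is at UTC−06:00.
12:00 UTC − 6h = 06:00 Quorath.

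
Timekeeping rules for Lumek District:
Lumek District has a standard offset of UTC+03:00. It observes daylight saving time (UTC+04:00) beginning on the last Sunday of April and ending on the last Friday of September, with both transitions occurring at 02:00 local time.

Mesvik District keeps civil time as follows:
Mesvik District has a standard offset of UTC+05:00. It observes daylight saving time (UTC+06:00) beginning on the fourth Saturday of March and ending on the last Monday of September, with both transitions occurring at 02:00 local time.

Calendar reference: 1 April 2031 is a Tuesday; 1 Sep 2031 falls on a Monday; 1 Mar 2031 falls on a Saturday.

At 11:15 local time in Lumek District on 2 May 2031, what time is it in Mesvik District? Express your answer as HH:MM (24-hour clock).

13:15

1 April 2031 is a Tuesday, so Sundays fall on 6, 13, 20, 27; the last is April 27.
1 September 2031 is a Monday, so Fridays fall on 5, 12, 19, 26; the last is September 26.
2 May 2031 lies within the daylight-saving period (27 April – 26 September), so Lumek District is on daylight time, UTC+04:00.
11:15 Lumek District − 4h = 07:15 UTC.
1 March 2031 is a Saturday, so the first Saturday is March 1 and the fourth is March 22.
1 September 2031 is a Monday, so Mondays fall on 1, 8, 15, 22, 29; the last is September 29.
At the standard offset (UTC+05:00), 07:15 UTC + 5h = 12:15 Mesvik District standard time.
Daylight saving runs 22 March – 29 September; the standard-time date in Mesvik District, 2 May 2031, is inside that window, so Mesvik District is at UTC+06:00.
07:15 UTC + 6h = 13:15 Mesvik District.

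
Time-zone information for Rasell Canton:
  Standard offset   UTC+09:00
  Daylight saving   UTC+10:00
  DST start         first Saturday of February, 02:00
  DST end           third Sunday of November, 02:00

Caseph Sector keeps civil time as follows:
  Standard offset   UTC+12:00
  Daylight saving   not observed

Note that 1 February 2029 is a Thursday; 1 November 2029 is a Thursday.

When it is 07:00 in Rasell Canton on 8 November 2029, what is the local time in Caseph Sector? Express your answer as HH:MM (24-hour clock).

1 February 2029 is a Thursday, so the first Saturday is February 3.
1 November 2029 is a Thursday, so the first Sunday is November 4 and the third is November 18.
8 November 2029 falls between 3 February and 18 November, so daylight saving is in effect and Rasell Canton is at UTC+10:00.
07:00 Rasell Canton − 10h = 21:00 UTC (rolling into the previous day, 7 November 2029).
Caseph Sector stays on UTC+12:00 all year.
21:00 UTC + 12h = 09:00 Caseph Sector (rolling into the next day, 8 November 2029).

09:00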